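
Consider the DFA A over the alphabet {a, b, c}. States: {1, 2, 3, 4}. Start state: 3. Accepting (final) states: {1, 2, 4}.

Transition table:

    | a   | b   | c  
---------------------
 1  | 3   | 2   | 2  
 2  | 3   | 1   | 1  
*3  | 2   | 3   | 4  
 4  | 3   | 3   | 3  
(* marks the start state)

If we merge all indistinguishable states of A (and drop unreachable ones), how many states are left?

3

Every state is reachable, so we keep all 4.
Initial partition by acceptance: {1,2,4} | {3}.
On input b, block {1,2,4} splits into {1,2} and {4}.
The partition is now stable with 3 blocks: {1,2} | {3} | {4}.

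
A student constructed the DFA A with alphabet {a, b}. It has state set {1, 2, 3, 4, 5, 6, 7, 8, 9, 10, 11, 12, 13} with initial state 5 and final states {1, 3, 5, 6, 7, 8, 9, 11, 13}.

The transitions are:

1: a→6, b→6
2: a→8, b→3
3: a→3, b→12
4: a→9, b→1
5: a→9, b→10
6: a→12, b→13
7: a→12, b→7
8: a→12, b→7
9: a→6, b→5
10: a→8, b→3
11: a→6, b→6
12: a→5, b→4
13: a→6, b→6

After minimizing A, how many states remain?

9

First remove the unreachable states {2,11}; 11 states remain.
P0 = {1,3,5,6,7,8,9,13} | {4,10,12}.
On input a, block {1,3,5,6,7,8,9,13} splits into {1,3,5,9,13} and {6,7,8}.
Split {1,3,5,9,13} by δ(·,a) → {1,9,13} and {3,5}.
On input b, block {1,9,13} splits into {1,13} and {9}.
Refine {4,10,12} on symbol a: members go to different blocks, giving {4} and {10} and {12}.
Split {6,7,8} by δ(·,b) → {7,8} and {6}.
Split {3,5} by δ(·,a) → {3} and {5}.
The partition is now stable with 9 blocks: {1,13} | {4} | {7,8} | {3} | {9} | {10} | {12} | {6} | {5}.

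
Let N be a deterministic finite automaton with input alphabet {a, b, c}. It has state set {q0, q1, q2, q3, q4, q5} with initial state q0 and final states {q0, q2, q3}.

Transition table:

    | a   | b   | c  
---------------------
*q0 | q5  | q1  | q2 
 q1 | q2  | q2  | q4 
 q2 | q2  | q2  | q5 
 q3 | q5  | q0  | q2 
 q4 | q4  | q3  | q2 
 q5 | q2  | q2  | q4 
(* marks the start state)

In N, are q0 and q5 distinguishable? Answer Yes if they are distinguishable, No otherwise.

All states are reachable from the start state.
P0 = {q0,q2,q3} | {q1,q4,q5}.
On input a, block {q0,q2,q3} splits into {q0,q3} and {q2}.
Split {q0,q3} by δ(·,b) → {q0} and {q3}.
Refine {q1,q4,q5} on symbol a: members go to different blocks, giving {q1,q5} and {q4}.
Stable partition: {q0} | {q1,q5} | {q2} | {q3} | {q4} — 5 equivalence classes.
q0 and q5 end up in different blocks, so they are distinguishable. For instance, the string 'ε' is accepted from only q0.

Yes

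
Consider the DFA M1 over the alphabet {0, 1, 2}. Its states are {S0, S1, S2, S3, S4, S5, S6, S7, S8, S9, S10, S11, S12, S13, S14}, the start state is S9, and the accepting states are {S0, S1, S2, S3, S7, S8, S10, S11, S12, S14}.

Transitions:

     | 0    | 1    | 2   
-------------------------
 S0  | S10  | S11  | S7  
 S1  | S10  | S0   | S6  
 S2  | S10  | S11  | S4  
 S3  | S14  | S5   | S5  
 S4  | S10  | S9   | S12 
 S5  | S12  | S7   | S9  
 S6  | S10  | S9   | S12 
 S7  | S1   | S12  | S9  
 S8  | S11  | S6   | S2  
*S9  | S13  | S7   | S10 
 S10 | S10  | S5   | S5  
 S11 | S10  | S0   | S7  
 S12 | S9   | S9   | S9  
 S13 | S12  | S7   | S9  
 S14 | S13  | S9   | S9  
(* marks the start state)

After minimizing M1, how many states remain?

8

Reachable states from the start: {S0,S1,S5,S6,S7,S9,S10,S11,S12,S13}. Unreachable: {S2,S3,S4,S8,S14} — drop them.
Initial partition by acceptance: {S0,S1,S7,S10,S11,S12} | {S5,S6,S9,S13}.
Refine {S0,S1,S7,S10,S11,S12} on symbol 0: members go to different blocks, giving {S0,S1,S7,S10,S11} and {S12}.
On input 1, block {S0,S1,S7,S10,S11} splits into {S0,S1,S11} and {S7} and {S10}.
On input 2, block {S0,S1,S11} splits into {S0,S11} and {S1}.
Split {S5,S6,S9,S13} by δ(·,0) → {S5,S13} and {S6} and {S9}.
No further refinement is possible. Final partition (8 blocks): {S0,S11} | {S5,S13} | {S12} | {S7} | {S10} | {S1} | {S6} | {S9}.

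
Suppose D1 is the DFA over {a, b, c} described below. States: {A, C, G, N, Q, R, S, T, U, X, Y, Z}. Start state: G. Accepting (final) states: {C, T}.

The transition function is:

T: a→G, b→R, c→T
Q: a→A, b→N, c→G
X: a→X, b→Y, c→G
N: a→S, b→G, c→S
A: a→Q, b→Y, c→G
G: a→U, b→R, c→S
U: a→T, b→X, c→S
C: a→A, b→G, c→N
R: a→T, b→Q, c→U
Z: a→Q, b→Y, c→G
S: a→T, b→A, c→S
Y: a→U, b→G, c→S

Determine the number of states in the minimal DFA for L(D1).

States {C,Z} cannot be reached from the start state, so discard them.
Initial partition by acceptance: {T} | {A,G,N,Q,R,S,U,X,Y}.
Split {A,G,N,Q,R,S,U,X,Y} by δ(·,a) → {A,G,N,Q,X,Y} and {R,S,U}.
On input a, block {A,G,N,Q,X,Y} splits into {G,N,Y} and {A,Q,X}.
On input b, block {G,N,Y} splits into {N,Y} and {G}.
No further refinement is possible. Final partition (5 blocks): {T} | {N,Y} | {R,S,U} | {A,Q,X} | {G}.

5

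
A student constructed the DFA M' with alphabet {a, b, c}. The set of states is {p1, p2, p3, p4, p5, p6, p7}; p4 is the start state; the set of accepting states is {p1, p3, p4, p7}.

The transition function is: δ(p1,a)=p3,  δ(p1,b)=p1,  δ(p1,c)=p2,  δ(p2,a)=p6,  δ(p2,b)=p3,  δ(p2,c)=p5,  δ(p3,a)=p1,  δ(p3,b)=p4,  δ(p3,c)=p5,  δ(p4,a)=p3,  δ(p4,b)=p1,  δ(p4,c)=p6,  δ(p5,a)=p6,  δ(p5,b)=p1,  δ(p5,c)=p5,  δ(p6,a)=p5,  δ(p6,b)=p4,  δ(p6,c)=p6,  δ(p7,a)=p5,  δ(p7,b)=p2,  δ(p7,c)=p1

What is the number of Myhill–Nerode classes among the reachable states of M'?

2

Reachable states from the start: {p1,p2,p3,p4,p5,p6}. Unreachable: {p7} — drop them.
P0 = {p1,p3,p4} | {p2,p5,p6}.
No further refinement is possible. Final partition (2 blocks): {p1,p3,p4} | {p2,p5,p6}.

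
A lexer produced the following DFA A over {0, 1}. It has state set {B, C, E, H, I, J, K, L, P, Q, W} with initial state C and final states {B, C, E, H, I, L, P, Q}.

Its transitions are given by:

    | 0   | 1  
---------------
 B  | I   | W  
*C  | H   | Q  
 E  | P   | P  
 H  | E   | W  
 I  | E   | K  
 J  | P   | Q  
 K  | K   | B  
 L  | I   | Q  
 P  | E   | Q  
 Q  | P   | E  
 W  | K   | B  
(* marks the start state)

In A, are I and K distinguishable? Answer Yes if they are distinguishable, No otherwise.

States {J,L} cannot be reached from the start state, so discard them.
P0 = {B,C,E,H,I,P,Q} | {K,W}.
Refine {B,C,E,H,I,P,Q} on symbol 1: members go to different blocks, giving {C,E,P,Q} and {B,H,I}.
On input 0, block {C,E,P,Q} splits into {E,P,Q} and {C}.
On input 0, block {B,H,I} splits into {H,I} and {B}.
The partition is now stable with 5 blocks: {E,P,Q} | {K,W} | {H,I} | {C} | {B}.
I and K end up in different blocks, so they are distinguishable. For instance, the string 'ε' is accepted from only I.

Yes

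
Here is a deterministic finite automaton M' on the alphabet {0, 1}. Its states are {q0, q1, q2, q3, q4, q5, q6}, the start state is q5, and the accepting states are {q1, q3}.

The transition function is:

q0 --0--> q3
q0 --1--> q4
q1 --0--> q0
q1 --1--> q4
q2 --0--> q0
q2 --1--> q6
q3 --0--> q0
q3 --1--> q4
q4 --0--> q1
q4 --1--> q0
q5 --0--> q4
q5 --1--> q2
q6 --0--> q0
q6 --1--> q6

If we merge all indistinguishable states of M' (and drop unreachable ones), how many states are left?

3

All states are reachable from the start state.
P0 = {q1,q3} | {q0,q2,q4,q5,q6}.
Refine {q0,q2,q4,q5,q6} on symbol 0: members go to different blocks, giving {q2,q5,q6} and {q0,q4}.
No further refinement is possible. Final partition (3 blocks): {q1,q3} | {q2,q5,q6} | {q0,q4}.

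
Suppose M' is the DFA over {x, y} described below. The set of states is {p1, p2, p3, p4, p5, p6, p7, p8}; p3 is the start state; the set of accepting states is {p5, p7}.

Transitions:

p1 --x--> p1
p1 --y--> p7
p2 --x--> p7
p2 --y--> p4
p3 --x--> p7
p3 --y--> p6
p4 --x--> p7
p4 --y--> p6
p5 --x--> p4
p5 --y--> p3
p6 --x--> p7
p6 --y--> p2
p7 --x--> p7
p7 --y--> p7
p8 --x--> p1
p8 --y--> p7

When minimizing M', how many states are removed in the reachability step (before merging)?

3

Starting at p3 and following transitions, the reachable set is {p2, p3, p4, p6, p7}. That leaves p1, p5, p8 unreachable — 3 in total.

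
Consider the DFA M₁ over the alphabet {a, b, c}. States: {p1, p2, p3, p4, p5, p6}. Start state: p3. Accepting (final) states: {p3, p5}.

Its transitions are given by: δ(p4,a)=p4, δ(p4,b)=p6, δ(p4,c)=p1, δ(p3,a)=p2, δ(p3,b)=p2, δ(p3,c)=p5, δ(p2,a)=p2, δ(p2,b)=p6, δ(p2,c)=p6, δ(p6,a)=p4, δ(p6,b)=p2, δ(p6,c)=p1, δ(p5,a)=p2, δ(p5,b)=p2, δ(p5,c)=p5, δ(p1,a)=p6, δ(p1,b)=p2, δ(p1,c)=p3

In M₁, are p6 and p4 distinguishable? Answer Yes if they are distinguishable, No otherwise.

Start with accepting vs non-accepting: {p3,p5} | {p1,p2,p4,p6}.
Refine {p1,p2,p4,p6} on symbol c: members go to different blocks, giving {p2,p4,p6} and {p1}.
On input c, block {p2,p4,p6} splits into {p4,p6} and {p2}.
Refine {p4,p6} on symbol b: members go to different blocks, giving {p4} and {p6}.
No further refinement is possible. Final partition (5 blocks): {p3,p5} | {p4} | {p1} | {p2} | {p6}.
p6 and p4 end up in different blocks, so they are distinguishable. For instance, the string 'bcc' is accepted from only p4.

Yes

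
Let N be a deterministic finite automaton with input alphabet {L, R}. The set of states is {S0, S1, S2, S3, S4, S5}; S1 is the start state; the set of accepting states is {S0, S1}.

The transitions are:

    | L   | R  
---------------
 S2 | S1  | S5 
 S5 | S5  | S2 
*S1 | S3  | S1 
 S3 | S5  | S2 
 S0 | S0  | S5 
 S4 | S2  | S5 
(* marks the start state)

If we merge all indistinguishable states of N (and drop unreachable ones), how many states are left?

States {S0,S4} cannot be reached from the start state, so discard them.
Start with accepting vs non-accepting: {S1} | {S2,S3,S5}.
Split {S2,S3,S5} by δ(·,L) → {S3,S5} and {S2}.
No further refinement is possible. Final partition (3 blocks): {S1} | {S3,S5} | {S2}.

3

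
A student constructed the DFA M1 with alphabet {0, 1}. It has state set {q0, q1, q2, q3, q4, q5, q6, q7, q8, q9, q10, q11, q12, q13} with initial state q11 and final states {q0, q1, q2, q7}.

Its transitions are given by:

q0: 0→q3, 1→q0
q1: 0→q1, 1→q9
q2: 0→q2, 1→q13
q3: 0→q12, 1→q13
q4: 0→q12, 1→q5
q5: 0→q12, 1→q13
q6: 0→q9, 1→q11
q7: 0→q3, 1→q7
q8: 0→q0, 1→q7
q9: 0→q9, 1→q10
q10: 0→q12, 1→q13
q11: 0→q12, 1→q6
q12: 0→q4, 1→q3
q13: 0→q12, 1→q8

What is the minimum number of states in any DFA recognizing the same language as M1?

6

Reachable states from the start: {q0,q3,q4,q5,q6,q7,q8,q9,q10,q11,q12,q13}. Unreachable: {q1,q2} — drop them.
Initial partition by acceptance: {q0,q7} | {q3,q4,q5,q6,q8,q9,q10,q11,q12,q13}.
Refine {q3,q4,q5,q6,q8,q9,q10,q11,q12,q13} on symbol 0: members go to different blocks, giving {q3,q4,q5,q6,q9,q10,q11,q12,q13} and {q8}.
Refine {q3,q4,q5,q6,q9,q10,q11,q12,q13} on symbol 1: members go to different blocks, giving {q3,q4,q5,q6,q9,q10,q11,q12} and {q13}.
Refine {q3,q4,q5,q6,q9,q10,q11,q12} on symbol 1: members go to different blocks, giving {q4,q6,q9,q11,q12} and {q3,q5,q10}.
Refine {q4,q6,q9,q11,q12} on symbol 1: members go to different blocks, giving {q4,q9,q12} and {q6,q11}.
The partition is now stable with 6 blocks: {q0,q7} | {q4,q9,q12} | {q8} | {q13} | {q3,q5,q10} | {q6,q11}.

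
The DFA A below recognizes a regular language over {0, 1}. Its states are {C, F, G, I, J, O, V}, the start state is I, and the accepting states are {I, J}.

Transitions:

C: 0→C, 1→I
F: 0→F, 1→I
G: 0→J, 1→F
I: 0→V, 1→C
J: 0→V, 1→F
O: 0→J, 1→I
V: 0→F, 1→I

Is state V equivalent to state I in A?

First remove the unreachable states {G,J,O}; 4 states remain.
P0 = {I} | {C,F,V}.
The partition is now stable with 2 blocks: {I} | {C,F,V}.
V and I end up in different blocks, so they are distinguishable. For instance, the string 'ε' is accepted from only I.

No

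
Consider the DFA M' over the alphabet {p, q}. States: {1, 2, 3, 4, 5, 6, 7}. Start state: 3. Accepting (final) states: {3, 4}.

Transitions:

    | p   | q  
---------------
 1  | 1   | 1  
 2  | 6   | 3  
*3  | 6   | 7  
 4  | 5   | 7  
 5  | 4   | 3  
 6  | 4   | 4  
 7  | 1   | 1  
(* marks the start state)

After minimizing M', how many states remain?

Reachable states from the start: {1,3,4,5,6,7}. Unreachable: {2} — drop them.
Initial partition by acceptance: {3,4} | {1,5,6,7}.
On input p, block {1,5,6,7} splits into {1,7} and {5,6}.
No further refinement is possible. Final partition (3 blocks): {3,4} | {1,7} | {5,6}.

3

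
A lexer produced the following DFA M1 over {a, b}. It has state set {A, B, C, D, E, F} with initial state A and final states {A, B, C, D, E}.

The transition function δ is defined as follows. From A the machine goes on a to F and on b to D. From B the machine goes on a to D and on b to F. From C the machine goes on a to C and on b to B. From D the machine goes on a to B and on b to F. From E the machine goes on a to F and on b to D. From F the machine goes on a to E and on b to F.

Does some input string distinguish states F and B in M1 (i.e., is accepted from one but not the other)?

Reachable states from the start: {A,B,D,E,F}. Unreachable: {C} — drop them.
P0 = {A,B,D,E} | {F}.
Refine {A,B,D,E} on symbol a: members go to different blocks, giving {A,E} and {B,D}.
Stable partition: {A,E} | {F} | {B,D} — 3 equivalence classes.
F and B end up in different blocks, so they are distinguishable. For instance, the string 'ε' is accepted from only B.

Yes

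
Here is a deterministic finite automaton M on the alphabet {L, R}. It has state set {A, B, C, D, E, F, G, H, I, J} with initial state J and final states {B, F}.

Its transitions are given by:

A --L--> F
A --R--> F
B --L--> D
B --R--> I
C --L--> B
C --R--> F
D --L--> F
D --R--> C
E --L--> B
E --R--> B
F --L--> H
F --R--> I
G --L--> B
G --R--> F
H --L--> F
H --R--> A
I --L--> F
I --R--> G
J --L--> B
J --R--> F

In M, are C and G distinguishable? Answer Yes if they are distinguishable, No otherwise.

No

States {E} cannot be reached from the start state, so discard them.
P0 = {B,F} | {A,C,D,G,H,I,J}.
Split {A,C,D,G,H,I,J} by δ(·,R) → {A,C,G,J} and {D,H,I}.
The partition is now stable with 3 blocks: {B,F} | {A,C,G,J} | {D,H,I}.
C and G lie in the same block of the stable partition, so they are equivalent — no string distinguishes them.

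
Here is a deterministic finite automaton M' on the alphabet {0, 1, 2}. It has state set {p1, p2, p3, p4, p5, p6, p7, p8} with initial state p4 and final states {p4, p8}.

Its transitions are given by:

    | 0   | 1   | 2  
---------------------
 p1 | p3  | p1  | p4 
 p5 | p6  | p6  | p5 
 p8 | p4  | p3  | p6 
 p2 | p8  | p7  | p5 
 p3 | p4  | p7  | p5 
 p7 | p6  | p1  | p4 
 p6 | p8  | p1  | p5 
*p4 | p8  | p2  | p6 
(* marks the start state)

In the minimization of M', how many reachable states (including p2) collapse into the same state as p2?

3

P0 = {p4,p8} | {p1,p2,p3,p5,p6,p7}.
Split {p1,p2,p3,p5,p6,p7} by δ(·,0) → {p1,p5,p7} and {p2,p3,p6}.
Split {p1,p5,p7} by δ(·,1) → {p1,p7} and {p5}.
The partition is now stable with 4 blocks: {p4,p8} | {p1,p7} | {p2,p3,p6} | {p5}.
The equivalence class containing p2 is {p2,p3,p6}, of size 3.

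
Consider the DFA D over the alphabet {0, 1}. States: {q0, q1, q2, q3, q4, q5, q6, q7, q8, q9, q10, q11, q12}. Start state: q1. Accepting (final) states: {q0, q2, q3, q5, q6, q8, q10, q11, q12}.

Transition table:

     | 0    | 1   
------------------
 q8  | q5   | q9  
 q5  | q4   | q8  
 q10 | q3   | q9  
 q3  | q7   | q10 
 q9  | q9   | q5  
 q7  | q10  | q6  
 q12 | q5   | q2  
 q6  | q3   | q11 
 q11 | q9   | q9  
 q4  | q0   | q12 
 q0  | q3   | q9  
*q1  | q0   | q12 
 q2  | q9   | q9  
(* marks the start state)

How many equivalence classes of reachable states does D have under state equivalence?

6

Start with accepting vs non-accepting: {q0,q2,q3,q5,q6,q8,q10,q11,q12} | {q1,q4,q7,q9}.
Split {q0,q2,q3,q5,q6,q8,q10,q11,q12} by δ(·,0) → {q0,q6,q8,q10,q12} and {q2,q3,q5,q11}.
Refine {q0,q6,q8,q10,q12} on symbol 1: members go to different blocks, giving {q0,q8,q10} and {q6,q12}.
Refine {q1,q4,q7,q9} on symbol 0: members go to different blocks, giving {q1,q4,q7} and {q9}.
Refine {q2,q3,q5,q11} on symbol 0: members go to different blocks, giving {q2,q11} and {q3,q5}.
The partition is now stable with 6 blocks: {q0,q8,q10} | {q1,q4,q7} | {q2,q11} | {q6,q12} | {q9} | {q3,q5}.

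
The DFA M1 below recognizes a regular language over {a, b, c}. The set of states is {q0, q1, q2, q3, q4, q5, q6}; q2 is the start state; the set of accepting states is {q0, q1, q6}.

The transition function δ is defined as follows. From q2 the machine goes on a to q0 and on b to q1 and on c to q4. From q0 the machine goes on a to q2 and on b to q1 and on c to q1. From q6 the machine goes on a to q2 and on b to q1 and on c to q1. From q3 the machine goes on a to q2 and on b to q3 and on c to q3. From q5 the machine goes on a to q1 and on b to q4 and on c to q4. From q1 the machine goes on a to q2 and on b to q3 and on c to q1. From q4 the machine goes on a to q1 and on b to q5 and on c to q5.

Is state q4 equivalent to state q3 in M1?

Reachable states from the start: {q0,q1,q2,q3,q4,q5}. Unreachable: {q6} — drop them.
P0 = {q0,q1} | {q2,q3,q4,q5}.
On input b, block {q0,q1} splits into {q0} and {q1}.
On input a, block {q2,q3,q4,q5} splits into {q4,q5} and {q2} and {q3}.
The partition is now stable with 5 blocks: {q0} | {q4,q5} | {q1} | {q2} | {q3}.
q4 and q3 end up in different blocks, so they are distinguishable. For instance, the string 'a' is accepted from only q4.

No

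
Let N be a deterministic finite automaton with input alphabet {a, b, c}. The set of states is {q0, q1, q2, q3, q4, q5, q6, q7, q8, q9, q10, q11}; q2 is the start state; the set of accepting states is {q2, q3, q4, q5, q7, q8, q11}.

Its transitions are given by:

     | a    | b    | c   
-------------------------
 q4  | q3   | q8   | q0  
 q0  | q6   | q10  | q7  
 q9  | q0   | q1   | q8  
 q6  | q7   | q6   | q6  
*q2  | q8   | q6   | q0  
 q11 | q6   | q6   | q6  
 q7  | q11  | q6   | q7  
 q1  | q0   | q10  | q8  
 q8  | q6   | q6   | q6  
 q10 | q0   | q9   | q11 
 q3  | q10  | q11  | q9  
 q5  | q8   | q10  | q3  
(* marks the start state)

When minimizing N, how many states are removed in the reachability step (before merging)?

3

BFS from q2 reaches {q0, q1, q2, q6, q7, q8, q9, q10, q11}; the 3 state(s) q3, q4, q5 are never visited.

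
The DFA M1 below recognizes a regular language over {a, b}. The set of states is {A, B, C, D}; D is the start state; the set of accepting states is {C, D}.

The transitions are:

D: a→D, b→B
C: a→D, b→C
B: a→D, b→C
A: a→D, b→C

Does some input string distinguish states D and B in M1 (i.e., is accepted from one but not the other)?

States {A} cannot be reached from the start state, so discard them.
Start with accepting vs non-accepting: {C,D} | {B}.
Refine {C,D} on symbol b: members go to different blocks, giving {C} and {D}.
No further refinement is possible. Final partition (3 blocks): {C} | {B} | {D}.
D and B end up in different blocks, so they are distinguishable. For instance, the string 'ε' is accepted from only D.

Yes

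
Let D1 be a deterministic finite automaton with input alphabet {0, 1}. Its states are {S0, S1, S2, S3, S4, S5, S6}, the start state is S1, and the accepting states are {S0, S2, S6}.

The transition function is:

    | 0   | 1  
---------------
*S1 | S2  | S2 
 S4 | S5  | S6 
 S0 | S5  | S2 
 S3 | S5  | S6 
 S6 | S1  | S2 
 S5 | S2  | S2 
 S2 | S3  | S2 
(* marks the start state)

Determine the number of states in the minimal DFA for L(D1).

First remove the unreachable states {S0,S4}; 5 states remain.
Start with accepting vs non-accepting: {S2,S6} | {S1,S3,S5}.
Split {S1,S3,S5} by δ(·,0) → {S1,S5} and {S3}.
On input 0, block {S2,S6} splits into {S2} and {S6}.
The partition is now stable with 4 blocks: {S2} | {S1,S5} | {S3} | {S6}.

4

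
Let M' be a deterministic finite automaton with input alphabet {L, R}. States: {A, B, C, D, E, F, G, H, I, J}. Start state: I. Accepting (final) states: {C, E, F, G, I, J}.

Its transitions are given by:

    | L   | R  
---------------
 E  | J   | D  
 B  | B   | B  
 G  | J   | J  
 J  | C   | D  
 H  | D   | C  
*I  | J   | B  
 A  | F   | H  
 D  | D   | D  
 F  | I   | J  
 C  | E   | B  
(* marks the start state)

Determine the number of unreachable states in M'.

No path from I leads to A, F, G, H; the other 6 states are all reachable.

4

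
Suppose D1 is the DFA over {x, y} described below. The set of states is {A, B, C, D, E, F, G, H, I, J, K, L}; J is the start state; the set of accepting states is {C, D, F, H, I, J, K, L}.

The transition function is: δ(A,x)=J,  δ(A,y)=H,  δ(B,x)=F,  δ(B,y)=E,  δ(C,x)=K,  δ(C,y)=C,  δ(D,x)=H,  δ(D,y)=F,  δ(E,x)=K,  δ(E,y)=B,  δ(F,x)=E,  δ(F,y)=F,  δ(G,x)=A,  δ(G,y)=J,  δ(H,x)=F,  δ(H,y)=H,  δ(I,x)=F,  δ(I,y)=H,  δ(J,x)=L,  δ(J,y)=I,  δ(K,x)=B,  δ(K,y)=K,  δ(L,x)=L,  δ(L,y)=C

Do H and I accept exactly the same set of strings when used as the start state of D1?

States {A,D,G} cannot be reached from the start state, so discard them.
Initial partition by acceptance: {C,F,H,I,J,K,L} | {B,E}.
On input x, block {C,F,H,I,J,K,L} splits into {C,H,I,J,L} and {F,K}.
Split {C,H,I,J,L} by δ(·,x) → {C,H,I} and {J,L}.
Stable partition: {C,H,I} | {B,E} | {F,K} | {J,L} — 4 equivalence classes.
H and I lie in the same block of the stable partition, so they are equivalent — no string distinguishes them.

Yes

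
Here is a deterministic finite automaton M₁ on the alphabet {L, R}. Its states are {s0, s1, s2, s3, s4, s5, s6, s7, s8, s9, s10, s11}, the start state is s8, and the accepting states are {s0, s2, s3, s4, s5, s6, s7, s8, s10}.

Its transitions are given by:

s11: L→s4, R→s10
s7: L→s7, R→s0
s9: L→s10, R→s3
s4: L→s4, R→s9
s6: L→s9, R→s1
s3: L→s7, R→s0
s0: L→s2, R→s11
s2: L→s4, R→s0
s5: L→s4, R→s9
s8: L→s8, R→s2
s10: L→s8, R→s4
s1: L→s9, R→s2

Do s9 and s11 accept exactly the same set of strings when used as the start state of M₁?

No

Reachable states from the start: {s0,s2,s3,s4,s7,s8,s9,s10,s11}. Unreachable: {s1,s5,s6} — drop them.
Start with accepting vs non-accepting: {s0,s2,s3,s4,s7,s8,s10} | {s9,s11}.
Refine {s0,s2,s3,s4,s7,s8,s10} on symbol R: members go to different blocks, giving {s2,s3,s7,s8,s10} and {s0,s4}.
Refine {s2,s3,s7,s8,s10} on symbol L: members go to different blocks, giving {s3,s7,s8,s10} and {s2}.
On input R, block {s3,s7,s8,s10} splits into {s3,s7,s10} and {s8}.
Refine {s3,s7,s10} on symbol L: members go to different blocks, giving {s3,s7} and {s10}.
Refine {s9,s11} on symbol L: members go to different blocks, giving {s9} and {s11}.
Split {s0,s4} by δ(·,L) → {s0} and {s4}.
Stable partition: {s3,s7} | {s9} | {s0} | {s2} | {s8} | {s10} | {s11} | {s4} — 8 equivalence classes.
s9 and s11 end up in different blocks, so they are distinguishable. For instance, the string 'LR' is accepted from only s9.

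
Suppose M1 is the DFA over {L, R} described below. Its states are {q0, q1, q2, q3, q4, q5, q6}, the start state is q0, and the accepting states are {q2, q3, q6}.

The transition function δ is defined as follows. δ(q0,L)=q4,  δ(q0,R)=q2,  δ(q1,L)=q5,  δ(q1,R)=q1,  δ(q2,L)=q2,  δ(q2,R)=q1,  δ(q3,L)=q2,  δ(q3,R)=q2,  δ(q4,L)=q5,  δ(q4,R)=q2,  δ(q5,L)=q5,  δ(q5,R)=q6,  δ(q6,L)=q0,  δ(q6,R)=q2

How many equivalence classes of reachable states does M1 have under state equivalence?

First remove the unreachable states {q3}; 6 states remain.
Initial partition by acceptance: {q2,q6} | {q0,q1,q4,q5}.
On input L, block {q2,q6} splits into {q2} and {q6}.
On input R, block {q0,q1,q4,q5} splits into {q0,q4} and {q1} and {q5}.
Split {q0,q4} by δ(·,L) → {q0} and {q4}.
Stable partition: {q2} | {q0} | {q6} | {q1} | {q5} | {q4} — 6 equivalence classes.

6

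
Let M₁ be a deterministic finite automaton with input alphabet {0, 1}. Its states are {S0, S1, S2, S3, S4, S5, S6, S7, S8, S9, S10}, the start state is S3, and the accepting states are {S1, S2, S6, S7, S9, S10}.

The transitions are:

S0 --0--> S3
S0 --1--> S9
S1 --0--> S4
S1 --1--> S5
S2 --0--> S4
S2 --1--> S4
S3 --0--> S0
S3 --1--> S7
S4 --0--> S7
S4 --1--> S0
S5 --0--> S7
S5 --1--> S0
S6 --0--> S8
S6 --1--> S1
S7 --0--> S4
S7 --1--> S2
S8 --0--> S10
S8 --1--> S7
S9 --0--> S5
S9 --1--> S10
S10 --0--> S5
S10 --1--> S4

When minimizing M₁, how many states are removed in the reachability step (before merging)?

3

Starting at S3 and following transitions, the reachable set is {S0, S2, S3, S4, S5, S7, S9, S10}. That leaves S1, S6, S8 unreachable — 3 in total.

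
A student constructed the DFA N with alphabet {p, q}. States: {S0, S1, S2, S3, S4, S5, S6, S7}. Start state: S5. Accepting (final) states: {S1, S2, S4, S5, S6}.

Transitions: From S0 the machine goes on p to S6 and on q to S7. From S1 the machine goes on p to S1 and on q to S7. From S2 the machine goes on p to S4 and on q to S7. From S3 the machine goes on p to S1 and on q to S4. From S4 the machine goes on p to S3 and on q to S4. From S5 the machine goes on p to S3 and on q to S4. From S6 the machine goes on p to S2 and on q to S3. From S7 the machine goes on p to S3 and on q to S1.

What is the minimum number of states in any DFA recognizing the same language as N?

States {S0,S2,S6} cannot be reached from the start state, so discard them.
Start with accepting vs non-accepting: {S1,S4,S5} | {S3,S7}.
Refine {S1,S4,S5} on symbol p: members go to different blocks, giving {S4,S5} and {S1}.
Split {S3,S7} by δ(·,p) → {S3} and {S7}.
Stable partition: {S4,S5} | {S3} | {S1} | {S7} — 4 equivalence classes.

4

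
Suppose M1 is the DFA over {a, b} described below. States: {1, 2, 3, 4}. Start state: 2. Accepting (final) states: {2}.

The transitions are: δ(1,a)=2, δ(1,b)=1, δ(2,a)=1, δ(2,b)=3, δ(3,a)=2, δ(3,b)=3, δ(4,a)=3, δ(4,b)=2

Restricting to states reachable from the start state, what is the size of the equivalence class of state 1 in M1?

2

States {4} cannot be reached from the start state, so discard them.
Initial partition by acceptance: {2} | {1,3}.
No further refinement is possible. Final partition (2 blocks): {2} | {1,3}.
State 1 belongs to the block {1,3}, which has 2 states.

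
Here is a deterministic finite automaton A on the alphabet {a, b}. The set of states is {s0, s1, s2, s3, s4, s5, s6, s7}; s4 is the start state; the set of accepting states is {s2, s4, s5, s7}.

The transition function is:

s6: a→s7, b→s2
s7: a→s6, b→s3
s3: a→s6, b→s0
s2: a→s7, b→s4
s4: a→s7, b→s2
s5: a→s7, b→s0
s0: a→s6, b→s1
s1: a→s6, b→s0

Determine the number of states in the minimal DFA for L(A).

4

States {s5} cannot be reached from the start state, so discard them.
Initial partition by acceptance: {s2,s4,s7} | {s0,s1,s3,s6}.
Refine {s2,s4,s7} on symbol a: members go to different blocks, giving {s2,s4} and {s7}.
On input a, block {s0,s1,s3,s6} splits into {s0,s1,s3} and {s6}.
No further refinement is possible. Final partition (4 blocks): {s2,s4} | {s0,s1,s3} | {s7} | {s6}.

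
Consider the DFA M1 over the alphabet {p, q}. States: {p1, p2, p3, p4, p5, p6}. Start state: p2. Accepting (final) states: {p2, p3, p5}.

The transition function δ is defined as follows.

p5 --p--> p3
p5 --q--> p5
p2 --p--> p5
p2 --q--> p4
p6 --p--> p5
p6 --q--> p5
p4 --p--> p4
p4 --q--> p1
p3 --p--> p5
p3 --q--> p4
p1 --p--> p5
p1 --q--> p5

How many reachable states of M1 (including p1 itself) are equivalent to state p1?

1

Reachable states from the start: {p1,p2,p3,p4,p5}. Unreachable: {p6} — drop them.
Start with accepting vs non-accepting: {p2,p3,p5} | {p1,p4}.
On input q, block {p2,p3,p5} splits into {p2,p3} and {p5}.
Refine {p1,p4} on symbol p: members go to different blocks, giving {p1} and {p4}.
Stable partition: {p2,p3} | {p1} | {p5} | {p4} — 4 equivalence classes.
State p1 belongs to the block {p1}, which has 1 states.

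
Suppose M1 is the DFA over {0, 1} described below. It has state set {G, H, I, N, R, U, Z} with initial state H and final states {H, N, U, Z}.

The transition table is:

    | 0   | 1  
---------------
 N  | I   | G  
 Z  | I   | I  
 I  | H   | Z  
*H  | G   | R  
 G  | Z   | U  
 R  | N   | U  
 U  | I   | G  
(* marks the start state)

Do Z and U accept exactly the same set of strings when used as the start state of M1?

P0 = {H,N,U,Z} | {G,I,R}.
No further refinement is possible. Final partition (2 blocks): {H,N,U,Z} | {G,I,R}.
Z and U lie in the same block of the stable partition, so they are equivalent — no string distinguishes them.

Yes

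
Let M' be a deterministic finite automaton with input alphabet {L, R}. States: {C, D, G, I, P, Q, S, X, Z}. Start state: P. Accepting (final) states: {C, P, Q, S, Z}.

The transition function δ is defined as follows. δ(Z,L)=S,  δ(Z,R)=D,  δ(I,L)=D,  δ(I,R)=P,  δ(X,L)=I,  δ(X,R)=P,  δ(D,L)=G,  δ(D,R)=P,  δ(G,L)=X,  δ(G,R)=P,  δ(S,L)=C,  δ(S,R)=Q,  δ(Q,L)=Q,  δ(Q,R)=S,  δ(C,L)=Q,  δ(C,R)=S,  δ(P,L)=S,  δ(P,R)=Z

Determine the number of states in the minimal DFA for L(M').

4

Initial partition by acceptance: {C,P,Q,S,Z} | {D,G,I,X}.
On input R, block {C,P,Q,S,Z} splits into {C,P,Q,S} and {Z}.
On input R, block {C,P,Q,S} splits into {C,Q,S} and {P}.
The partition is now stable with 4 blocks: {C,Q,S} | {D,G,I,X} | {Z} | {P}.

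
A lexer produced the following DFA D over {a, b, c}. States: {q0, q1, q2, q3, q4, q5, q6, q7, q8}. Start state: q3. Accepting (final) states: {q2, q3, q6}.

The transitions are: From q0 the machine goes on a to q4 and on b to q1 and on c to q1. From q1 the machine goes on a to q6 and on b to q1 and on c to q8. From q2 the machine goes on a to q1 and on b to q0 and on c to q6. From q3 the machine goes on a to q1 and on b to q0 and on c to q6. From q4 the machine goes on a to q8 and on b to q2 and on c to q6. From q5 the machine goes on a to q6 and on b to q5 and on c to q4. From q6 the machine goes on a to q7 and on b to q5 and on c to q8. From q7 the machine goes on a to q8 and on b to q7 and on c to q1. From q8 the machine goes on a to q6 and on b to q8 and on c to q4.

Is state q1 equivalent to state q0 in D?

No

All states are reachable from the start state.
Start with accepting vs non-accepting: {q2,q3,q6} | {q0,q1,q4,q5,q7,q8}.
On input c, block {q2,q3,q6} splits into {q2,q3} and {q6}.
Split {q0,q1,q4,q5,q7,q8} by δ(·,a) → {q0,q4,q7} and {q1,q5,q8}.
Split {q0,q4,q7} by δ(·,a) → {q4,q7} and {q0}.
On input b, block {q4,q7} splits into {q4} and {q7}.
Split {q1,q5,q8} by δ(·,c) → {q5,q8} and {q1}.
Stable partition: {q2,q3} | {q4} | {q6} | {q5,q8} | {q0} | {q7} | {q1} — 7 equivalence classes.
q1 and q0 end up in different blocks, so they are distinguishable. For instance, the string 'a' is accepted from only q1.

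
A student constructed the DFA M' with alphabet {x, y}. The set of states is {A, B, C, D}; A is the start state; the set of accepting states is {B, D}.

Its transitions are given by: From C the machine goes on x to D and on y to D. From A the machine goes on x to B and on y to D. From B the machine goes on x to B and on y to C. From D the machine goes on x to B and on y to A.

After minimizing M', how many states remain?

2

Start with accepting vs non-accepting: {B,D} | {A,C}.
No further refinement is possible. Final partition (2 blocks): {B,D} | {A,C}.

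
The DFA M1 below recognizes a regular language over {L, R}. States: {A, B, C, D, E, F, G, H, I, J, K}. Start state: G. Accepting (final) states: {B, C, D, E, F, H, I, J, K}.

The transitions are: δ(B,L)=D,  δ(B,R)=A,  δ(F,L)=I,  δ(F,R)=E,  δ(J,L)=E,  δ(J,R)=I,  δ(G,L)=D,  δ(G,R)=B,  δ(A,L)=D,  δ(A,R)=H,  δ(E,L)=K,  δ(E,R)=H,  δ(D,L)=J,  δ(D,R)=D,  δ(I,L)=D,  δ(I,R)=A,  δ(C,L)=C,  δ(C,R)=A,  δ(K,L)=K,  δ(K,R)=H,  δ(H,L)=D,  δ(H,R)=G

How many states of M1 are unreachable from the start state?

2

Starting at G and following transitions, the reachable set is {A, B, D, E, G, H, I, J, K}. That leaves C, F unreachable — 2 in total.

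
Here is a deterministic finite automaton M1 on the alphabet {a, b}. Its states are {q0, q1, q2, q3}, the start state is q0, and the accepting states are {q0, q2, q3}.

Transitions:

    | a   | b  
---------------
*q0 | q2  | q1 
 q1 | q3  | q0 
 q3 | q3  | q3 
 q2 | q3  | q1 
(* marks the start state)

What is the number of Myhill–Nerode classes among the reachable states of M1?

4

Every state is reachable, so we keep all 4.
Initial partition by acceptance: {q0,q2,q3} | {q1}.
Split {q0,q2,q3} by δ(·,b) → {q0,q2} and {q3}.
Refine {q0,q2} on symbol a: members go to different blocks, giving {q0} and {q2}.
The partition is now stable with 4 blocks: {q0} | {q1} | {q3} | {q2}.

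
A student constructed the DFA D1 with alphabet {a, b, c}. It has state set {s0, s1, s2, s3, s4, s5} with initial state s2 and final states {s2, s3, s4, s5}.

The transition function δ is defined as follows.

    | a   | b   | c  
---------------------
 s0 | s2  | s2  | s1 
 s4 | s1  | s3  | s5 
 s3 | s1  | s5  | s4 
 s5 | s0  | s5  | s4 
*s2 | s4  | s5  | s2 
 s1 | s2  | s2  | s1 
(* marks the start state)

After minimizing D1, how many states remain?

3

All states are reachable from the start state.
Start with accepting vs non-accepting: {s2,s3,s4,s5} | {s0,s1}.
Refine {s2,s3,s4,s5} on symbol a: members go to different blocks, giving {s3,s4,s5} and {s2}.
Stable partition: {s3,s4,s5} | {s0,s1} | {s2} — 3 equivalence classes.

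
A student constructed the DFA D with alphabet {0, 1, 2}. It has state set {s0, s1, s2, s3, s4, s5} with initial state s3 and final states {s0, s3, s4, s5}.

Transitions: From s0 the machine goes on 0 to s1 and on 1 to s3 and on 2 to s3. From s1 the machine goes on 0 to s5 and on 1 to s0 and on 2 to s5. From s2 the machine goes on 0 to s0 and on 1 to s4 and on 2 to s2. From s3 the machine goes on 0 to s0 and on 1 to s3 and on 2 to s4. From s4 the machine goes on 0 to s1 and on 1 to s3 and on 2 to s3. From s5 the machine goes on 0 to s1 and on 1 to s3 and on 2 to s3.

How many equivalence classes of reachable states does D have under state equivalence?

Reachable states from the start: {s0,s1,s3,s4,s5}. Unreachable: {s2} — drop them.
Start with accepting vs non-accepting: {s0,s3,s4,s5} | {s1}.
On input 0, block {s0,s3,s4,s5} splits into {s0,s4,s5} and {s3}.
Stable partition: {s0,s4,s5} | {s1} | {s3} — 3 equivalence classes.

3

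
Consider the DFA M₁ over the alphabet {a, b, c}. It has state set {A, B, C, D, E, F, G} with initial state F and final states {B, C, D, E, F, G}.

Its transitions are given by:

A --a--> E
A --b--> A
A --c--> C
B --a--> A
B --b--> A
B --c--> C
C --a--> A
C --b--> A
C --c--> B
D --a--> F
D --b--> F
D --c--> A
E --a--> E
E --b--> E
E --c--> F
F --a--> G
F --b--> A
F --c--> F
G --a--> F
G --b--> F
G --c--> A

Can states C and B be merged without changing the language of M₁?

Yes

Reachable states from the start: {A,B,C,E,F,G}. Unreachable: {D} — drop them.
Start with accepting vs non-accepting: {B,C,E,F,G} | {A}.
Refine {B,C,E,F,G} on symbol a: members go to different blocks, giving {E,F,G} and {B,C}.
Refine {E,F,G} on symbol b: members go to different blocks, giving {E,G} and {F}.
Refine {E,G} on symbol a: members go to different blocks, giving {E} and {G}.
No further refinement is possible. Final partition (5 blocks): {E} | {A} | {B,C} | {F} | {G}.
C and B lie in the same block of the stable partition, so they are equivalent — no string distinguishes them.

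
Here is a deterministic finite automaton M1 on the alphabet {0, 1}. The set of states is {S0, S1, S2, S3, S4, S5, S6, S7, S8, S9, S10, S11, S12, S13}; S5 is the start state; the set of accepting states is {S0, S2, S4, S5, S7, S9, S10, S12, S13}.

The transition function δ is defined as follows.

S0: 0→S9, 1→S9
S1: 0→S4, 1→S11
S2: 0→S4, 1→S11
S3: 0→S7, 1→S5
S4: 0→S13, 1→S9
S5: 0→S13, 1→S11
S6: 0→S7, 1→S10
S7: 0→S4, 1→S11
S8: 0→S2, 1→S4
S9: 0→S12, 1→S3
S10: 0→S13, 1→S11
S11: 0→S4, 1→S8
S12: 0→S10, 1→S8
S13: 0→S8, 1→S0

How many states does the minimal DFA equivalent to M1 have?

10

States {S1,S6} cannot be reached from the start state, so discard them.
Start with accepting vs non-accepting: {S0,S2,S4,S5,S7,S9,S10,S12,S13} | {S3,S8,S11}.
Refine {S0,S2,S4,S5,S7,S9,S10,S12,S13} on symbol 0: members go to different blocks, giving {S0,S2,S4,S5,S7,S9,S10,S12} and {S13}.
Split {S0,S2,S4,S5,S7,S9,S10,S12} by δ(·,0) → {S0,S2,S7,S9,S12} and {S4,S5,S10}.
On input 0, block {S0,S2,S7,S9,S12} splits into {S2,S7,S12} and {S0,S9}.
Split {S3,S8,S11} by δ(·,0) → {S3,S8} and {S11}.
On input 1, block {S2,S7,S12} splits into {S2,S7} and {S12}.
Refine {S4,S5,S10} on symbol 1: members go to different blocks, giving {S5,S10} and {S4}.
On input 1, block {S3,S8} splits into {S3} and {S8}.
Refine {S0,S9} on symbol 0: members go to different blocks, giving {S0} and {S9}.
No further refinement is possible. Final partition (10 blocks): {S2,S7} | {S3} | {S13} | {S5,S10} | {S0} | {S11} | {S12} | {S4} | {S8} | {S9}.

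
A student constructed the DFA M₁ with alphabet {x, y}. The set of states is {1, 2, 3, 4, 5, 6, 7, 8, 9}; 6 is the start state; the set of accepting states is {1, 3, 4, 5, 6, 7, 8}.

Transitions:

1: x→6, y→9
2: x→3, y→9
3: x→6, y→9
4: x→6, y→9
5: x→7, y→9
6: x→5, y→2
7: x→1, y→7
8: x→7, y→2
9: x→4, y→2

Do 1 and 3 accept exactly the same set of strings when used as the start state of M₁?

Yes

Reachable states from the start: {1,2,3,4,5,6,7,9}. Unreachable: {8} — drop them.
P0 = {1,3,4,5,6,7} | {2,9}.
On input y, block {1,3,4,5,6,7} splits into {1,3,4,5,6} and {7}.
Split {1,3,4,5,6} by δ(·,x) → {1,3,4,6} and {5}.
Refine {1,3,4,6} on symbol x: members go to different blocks, giving {1,3,4} and {6}.
Stable partition: {1,3,4} | {2,9} | {7} | {5} | {6} — 5 equivalence classes.
1 and 3 lie in the same block of the stable partition, so they are equivalent — no string distinguishes them.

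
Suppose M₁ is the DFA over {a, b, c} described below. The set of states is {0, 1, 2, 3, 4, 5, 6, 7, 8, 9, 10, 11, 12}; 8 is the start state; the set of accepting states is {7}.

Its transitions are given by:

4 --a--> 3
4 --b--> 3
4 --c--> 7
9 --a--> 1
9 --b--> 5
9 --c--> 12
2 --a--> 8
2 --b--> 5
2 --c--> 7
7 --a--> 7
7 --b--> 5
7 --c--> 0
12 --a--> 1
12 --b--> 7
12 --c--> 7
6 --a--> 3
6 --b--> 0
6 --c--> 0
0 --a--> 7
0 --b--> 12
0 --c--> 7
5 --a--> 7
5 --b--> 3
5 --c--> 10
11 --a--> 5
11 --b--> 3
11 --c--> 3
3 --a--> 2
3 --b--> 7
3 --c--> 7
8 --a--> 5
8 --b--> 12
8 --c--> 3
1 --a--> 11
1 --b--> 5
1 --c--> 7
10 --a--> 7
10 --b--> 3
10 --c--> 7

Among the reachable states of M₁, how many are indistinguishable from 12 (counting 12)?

2

First remove the unreachable states {4,6,9}; 10 states remain.
Initial partition by acceptance: {7} | {0,1,2,3,5,8,10,11,12}.
Split {0,1,2,3,5,8,10,11,12} by δ(·,a) → {1,2,3,8,11,12} and {0,5,10}.
On input a, block {1,2,3,8,11,12} splits into {1,2,3,12} and {8,11}.
On input a, block {1,2,3,12} splits into {1,2} and {3,12}.
On input c, block {0,5,10} splits into {0,10} and {5}.
No further refinement is possible. Final partition (6 blocks): {7} | {1,2} | {0,10} | {8,11} | {3,12} | {5}.
State 12 belongs to the block {3,12}, which has 2 states.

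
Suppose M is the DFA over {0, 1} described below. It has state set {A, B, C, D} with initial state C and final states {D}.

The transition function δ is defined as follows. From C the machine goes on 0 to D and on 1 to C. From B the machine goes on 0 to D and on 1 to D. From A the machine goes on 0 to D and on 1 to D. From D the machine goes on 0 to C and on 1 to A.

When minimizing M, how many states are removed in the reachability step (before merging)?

1

No path from C leads to B; the other 3 states are all reachable.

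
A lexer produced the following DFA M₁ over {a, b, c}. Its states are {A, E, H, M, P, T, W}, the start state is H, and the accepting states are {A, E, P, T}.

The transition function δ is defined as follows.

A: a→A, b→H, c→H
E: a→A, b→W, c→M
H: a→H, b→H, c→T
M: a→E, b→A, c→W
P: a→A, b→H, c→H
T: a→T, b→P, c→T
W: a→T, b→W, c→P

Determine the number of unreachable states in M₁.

3

Starting at H and following transitions, the reachable set is {A, H, P, T}. That leaves E, M, W unreachable — 3 in total.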